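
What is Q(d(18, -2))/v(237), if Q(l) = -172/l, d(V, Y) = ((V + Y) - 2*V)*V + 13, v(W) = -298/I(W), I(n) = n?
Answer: -20382/51703 ≈ -0.39421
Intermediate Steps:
v(W) = -298/W
d(V, Y) = 13 + V*(Y - V) (d(V, Y) = (Y - V)*V + 13 = V*(Y - V) + 13 = 13 + V*(Y - V))
Q(d(18, -2))/v(237) = (-172/(13 - 1*18² + 18*(-2)))/((-298/237)) = (-172/(13 - 1*324 - 36))/((-298*1/237)) = (-172/(13 - 324 - 36))/(-298/237) = -172/(-347)*(-237/298) = -172*(-1/347)*(-237/298) = (172/347)*(-237/298) = -20382/51703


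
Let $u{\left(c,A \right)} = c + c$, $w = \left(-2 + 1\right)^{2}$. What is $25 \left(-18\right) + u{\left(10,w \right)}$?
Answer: $-430$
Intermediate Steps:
$w = 1$ ($w = \left(-1\right)^{2} = 1$)
$u{\left(c,A \right)} = 2 c$
$25 \left(-18\right) + u{\left(10,w \right)} = 25 \left(-18\right) + 2 \cdot 10 = -450 + 20 = -430$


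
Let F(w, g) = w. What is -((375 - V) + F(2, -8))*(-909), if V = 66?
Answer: 282699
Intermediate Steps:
-((375 - V) + F(2, -8))*(-909) = -((375 - 1*66) + 2)*(-909) = -((375 - 66) + 2)*(-909) = -(309 + 2)*(-909) = -311*(-909) = -1*(-282699) = 282699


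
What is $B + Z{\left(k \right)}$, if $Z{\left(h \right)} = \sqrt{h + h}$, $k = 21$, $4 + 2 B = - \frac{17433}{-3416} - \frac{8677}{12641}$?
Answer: $\frac{18003297}{86363312} + \sqrt{42} \approx 6.6892$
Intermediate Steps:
$B = \frac{18003297}{86363312}$ ($B = -2 + \frac{- \frac{17433}{-3416} - \frac{8677}{12641}}{2} = -2 + \frac{\left(-17433\right) \left(- \frac{1}{3416}\right) - \frac{8677}{12641}}{2} = -2 + \frac{\frac{17433}{3416} - \frac{8677}{12641}}{2} = -2 + \frac{1}{2} \cdot \frac{190729921}{43181656} = -2 + \frac{190729921}{86363312} = \frac{18003297}{86363312} \approx 0.20846$)
$Z{\left(h \right)} = \sqrt{2} \sqrt{h}$ ($Z{\left(h \right)} = \sqrt{2 h} = \sqrt{2} \sqrt{h}$)
$B + Z{\left(k \right)} = \frac{18003297}{86363312} + \sqrt{2} \sqrt{21} = \frac{18003297}{86363312} + \sqrt{42}$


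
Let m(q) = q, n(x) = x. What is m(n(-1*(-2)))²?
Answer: 4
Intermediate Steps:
m(n(-1*(-2)))² = (-1*(-2))² = 2² = 4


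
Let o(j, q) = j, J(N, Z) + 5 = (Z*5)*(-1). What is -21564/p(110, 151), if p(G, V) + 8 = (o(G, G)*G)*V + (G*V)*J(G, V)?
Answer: 599/299903 ≈ 0.0019973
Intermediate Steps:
J(N, Z) = -5 - 5*Z (J(N, Z) = -5 + (Z*5)*(-1) = -5 + (5*Z)*(-1) = -5 - 5*Z)
p(G, V) = -8 + V*G² + G*V*(-5 - 5*V) (p(G, V) = -8 + ((G*G)*V + (G*V)*(-5 - 5*V)) = -8 + (G²*V + G*V*(-5 - 5*V)) = -8 + (V*G² + G*V*(-5 - 5*V)) = -8 + V*G² + G*V*(-5 - 5*V))
-21564/p(110, 151) = -21564/(-8 + 151*110² - 5*110*151*(1 + 151)) = -21564/(-8 + 151*12100 - 5*110*151*152) = -21564/(-8 + 1827100 - 12623600) = -21564/(-10796508) = -21564*(-1/10796508) = 599/299903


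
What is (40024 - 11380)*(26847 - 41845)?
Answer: -429602712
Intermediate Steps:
(40024 - 11380)*(26847 - 41845) = 28644*(-14998) = -429602712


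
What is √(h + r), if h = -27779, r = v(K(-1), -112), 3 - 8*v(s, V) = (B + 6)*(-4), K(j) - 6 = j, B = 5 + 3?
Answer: I*√444346/4 ≈ 166.65*I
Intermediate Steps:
B = 8
K(j) = 6 + j
v(s, V) = 59/8 (v(s, V) = 3/8 - (8 + 6)*(-4)/8 = 3/8 - 7*(-4)/4 = 3/8 - ⅛*(-56) = 3/8 + 7 = 59/8)
r = 59/8 ≈ 7.3750
√(h + r) = √(-27779 + 59/8) = √(-222173/8) = I*√444346/4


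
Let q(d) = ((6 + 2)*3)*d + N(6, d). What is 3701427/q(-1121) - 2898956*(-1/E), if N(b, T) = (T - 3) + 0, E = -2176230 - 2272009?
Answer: -16546083875821/124675242692 ≈ -132.71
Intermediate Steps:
E = -4448239
N(b, T) = -3 + T (N(b, T) = (-3 + T) + 0 = -3 + T)
q(d) = -3 + 25*d (q(d) = ((6 + 2)*3)*d + (-3 + d) = (8*3)*d + (-3 + d) = 24*d + (-3 + d) = -3 + 25*d)
3701427/q(-1121) - 2898956*(-1/E) = 3701427/(-3 + 25*(-1121)) - 2898956/((-1*(-4448239))) = 3701427/(-3 - 28025) - 2898956/4448239 = 3701427/(-28028) - 2898956*1/4448239 = 3701427*(-1/28028) - 2898956/4448239 = -3701427/28028 - 2898956/4448239 = -16546083875821/124675242692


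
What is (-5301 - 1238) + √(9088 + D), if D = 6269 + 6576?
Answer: -6539 + 3*√2437 ≈ -6390.9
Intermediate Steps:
D = 12845
(-5301 - 1238) + √(9088 + D) = (-5301 - 1238) + √(9088 + 12845) = -6539 + √21933 = -6539 + 3*√2437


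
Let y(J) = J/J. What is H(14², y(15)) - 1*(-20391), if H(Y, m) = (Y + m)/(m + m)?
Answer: 40979/2 ≈ 20490.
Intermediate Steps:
y(J) = 1
H(Y, m) = (Y + m)/(2*m) (H(Y, m) = (Y + m)/((2*m)) = (Y + m)*(1/(2*m)) = (Y + m)/(2*m))
H(14², y(15)) - 1*(-20391) = (½)*(14² + 1)/1 - 1*(-20391) = (½)*1*(196 + 1) + 20391 = (½)*1*197 + 20391 = 197/2 + 20391 = 40979/2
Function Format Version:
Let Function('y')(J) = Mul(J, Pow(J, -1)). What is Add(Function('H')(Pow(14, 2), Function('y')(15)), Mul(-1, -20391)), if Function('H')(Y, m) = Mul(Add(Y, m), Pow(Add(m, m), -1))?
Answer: Rational(40979, 2) ≈ 20490.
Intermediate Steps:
Function('y')(J) = 1
Function('H')(Y, m) = Mul(Rational(1, 2), Pow(m, -1), Add(Y, m)) (Function('H')(Y, m) = Mul(Add(Y, m), Pow(Mul(2, m), -1)) = Mul(Add(Y, m), Mul(Rational(1, 2), Pow(m, -1))) = Mul(Rational(1, 2), Pow(m, -1), Add(Y, m)))
Add(Function('H')(Pow(14, 2), Function('y')(15)), Mul(-1, -20391)) = Add(Mul(Rational(1, 2), Pow(1, -1), Add(Pow(14, 2), 1)), Mul(-1, -20391)) = Add(Mul(Rational(1, 2), 1, Add(196, 1)), 20391) = Add(Mul(Rational(1, 2), 1, 197), 20391) = Add(Rational(197, 2), 20391) = Rational(40979, 2)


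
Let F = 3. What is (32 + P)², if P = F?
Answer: 1225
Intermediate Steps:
P = 3
(32 + P)² = (32 + 3)² = 35² = 1225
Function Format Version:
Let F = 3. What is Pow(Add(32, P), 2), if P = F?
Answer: 1225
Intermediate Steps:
P = 3
Pow(Add(32, P), 2) = Pow(Add(32, 3), 2) = Pow(35, 2) = 1225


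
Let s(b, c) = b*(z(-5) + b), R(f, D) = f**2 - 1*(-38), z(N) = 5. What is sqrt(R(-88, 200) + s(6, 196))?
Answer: 6*sqrt(218) ≈ 88.589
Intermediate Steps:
R(f, D) = 38 + f**2 (R(f, D) = f**2 + 38 = 38 + f**2)
s(b, c) = b*(5 + b)
sqrt(R(-88, 200) + s(6, 196)) = sqrt((38 + (-88)**2) + 6*(5 + 6)) = sqrt((38 + 7744) + 6*11) = sqrt(7782 + 66) = sqrt(7848) = 6*sqrt(218)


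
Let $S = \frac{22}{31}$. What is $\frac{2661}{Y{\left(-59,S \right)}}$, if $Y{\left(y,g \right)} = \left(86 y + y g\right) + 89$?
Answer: $- \frac{82491}{155833} \approx -0.52936$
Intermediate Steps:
$S = \frac{22}{31}$ ($S = 22 \cdot \frac{1}{31} = \frac{22}{31} \approx 0.70968$)
$Y{\left(y,g \right)} = 89 + 86 y + g y$ ($Y{\left(y,g \right)} = \left(86 y + g y\right) + 89 = 89 + 86 y + g y$)
$\frac{2661}{Y{\left(-59,S \right)}} = \frac{2661}{89 + 86 \left(-59\right) + \frac{22}{31} \left(-59\right)} = \frac{2661}{89 - 5074 - \frac{1298}{31}} = \frac{2661}{- \frac{155833}{31}} = 2661 \left(- \frac{31}{155833}\right) = - \frac{82491}{155833}$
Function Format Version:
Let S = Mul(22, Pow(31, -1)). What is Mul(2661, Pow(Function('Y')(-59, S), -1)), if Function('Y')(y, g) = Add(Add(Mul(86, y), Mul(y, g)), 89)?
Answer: Rational(-82491, 155833) ≈ -0.52936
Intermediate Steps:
S = Rational(22, 31) (S = Mul(22, Rational(1, 31)) = Rational(22, 31) ≈ 0.70968)
Function('Y')(y, g) = Add(89, Mul(86, y), Mul(g, y)) (Function('Y')(y, g) = Add(Add(Mul(86, y), Mul(g, y)), 89) = Add(89, Mul(86, y), Mul(g, y)))
Mul(2661, Pow(Function('Y')(-59, S), -1)) = Mul(2661, Pow(Add(89, Mul(86, -59), Mul(Rational(22, 31), -59)), -1)) = Mul(2661, Pow(Add(89, -5074, Rational(-1298, 31)), -1)) = Mul(2661, Pow(Rational(-155833, 31), -1)) = Mul(2661, Rational(-31, 155833)) = Rational(-82491, 155833)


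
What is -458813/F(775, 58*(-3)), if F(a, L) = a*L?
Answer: 458813/134850 ≈ 3.4024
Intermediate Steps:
F(a, L) = L*a
-458813/F(775, 58*(-3)) = -458813/((58*(-3))*775) = -458813/((-174*775)) = -458813/(-134850) = -458813*(-1/134850) = 458813/134850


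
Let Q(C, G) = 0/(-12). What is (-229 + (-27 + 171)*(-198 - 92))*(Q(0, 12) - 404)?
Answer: 16963556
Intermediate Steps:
Q(C, G) = 0 (Q(C, G) = 0*(-1/12) = 0)
(-229 + (-27 + 171)*(-198 - 92))*(Q(0, 12) - 404) = (-229 + (-27 + 171)*(-198 - 92))*(0 - 404) = (-229 + 144*(-290))*(-404) = (-229 - 41760)*(-404) = -41989*(-404) = 16963556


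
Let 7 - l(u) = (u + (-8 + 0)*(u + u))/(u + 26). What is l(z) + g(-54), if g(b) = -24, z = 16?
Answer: -79/7 ≈ -11.286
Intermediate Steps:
l(u) = 7 + 15*u/(26 + u) (l(u) = 7 - (u + (-8 + 0)*(u + u))/(u + 26) = 7 - (u - 16*u)/(26 + u) = 7 - (-15*u)/(26 + u) = 7 - (-15)*u/(26 + u) = 7 + 15*u/(26 + u))
l(z) + g(-54) = 2*(91 + 11*16)/(26 + 16) - 24 = 2*(91 + 176)/42 - 24 = 2*(1/42)*267 - 24 = 89/7 - 24 = -79/7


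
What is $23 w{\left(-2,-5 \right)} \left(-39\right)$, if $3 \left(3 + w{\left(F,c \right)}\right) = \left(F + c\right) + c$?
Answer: $6279$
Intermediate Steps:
$w{\left(F,c \right)} = -3 + \frac{F}{3} + \frac{2 c}{3}$ ($w{\left(F,c \right)} = -3 + \frac{\left(F + c\right) + c}{3} = -3 + \frac{F + 2 c}{3} = -3 + \left(\frac{F}{3} + \frac{2 c}{3}\right) = -3 + \frac{F}{3} + \frac{2 c}{3}$)
$23 w{\left(-2,-5 \right)} \left(-39\right) = 23 \left(-3 + \frac{1}{3} \left(-2\right) + \frac{2}{3} \left(-5\right)\right) \left(-39\right) = 23 \left(-3 - \frac{2}{3} - \frac{10}{3}\right) \left(-39\right) = 23 \left(-7\right) \left(-39\right) = \left(-161\right) \left(-39\right) = 6279$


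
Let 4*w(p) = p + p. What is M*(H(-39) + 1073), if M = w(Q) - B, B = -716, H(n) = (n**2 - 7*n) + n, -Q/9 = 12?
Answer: 1872136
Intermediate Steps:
Q = -108 (Q = -9*12 = -108)
H(n) = n**2 - 6*n
w(p) = p/2 (w(p) = (p + p)/4 = (2*p)/4 = p/2)
M = 662 (M = (1/2)*(-108) - 1*(-716) = -54 + 716 = 662)
M*(H(-39) + 1073) = 662*(-39*(-6 - 39) + 1073) = 662*(-39*(-45) + 1073) = 662*(1755 + 1073) = 662*2828 = 1872136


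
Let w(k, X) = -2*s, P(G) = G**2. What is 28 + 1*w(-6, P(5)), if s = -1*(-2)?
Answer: 24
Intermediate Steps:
s = 2
w(k, X) = -4 (w(k, X) = -2*2 = -4)
28 + 1*w(-6, P(5)) = 28 + 1*(-4) = 28 - 4 = 24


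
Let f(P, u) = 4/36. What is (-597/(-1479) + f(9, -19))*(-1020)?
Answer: -45680/87 ≈ -525.06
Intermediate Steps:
f(P, u) = ⅑ (f(P, u) = 4*(1/36) = ⅑)
(-597/(-1479) + f(9, -19))*(-1020) = (-597/(-1479) + ⅑)*(-1020) = (-597*(-1/1479) + ⅑)*(-1020) = (199/493 + ⅑)*(-1020) = (2284/4437)*(-1020) = -45680/87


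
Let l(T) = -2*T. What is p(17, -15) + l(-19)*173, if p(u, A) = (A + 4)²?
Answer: 6695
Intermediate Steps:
p(u, A) = (4 + A)²
p(17, -15) + l(-19)*173 = (4 - 15)² - 2*(-19)*173 = (-11)² + 38*173 = 121 + 6574 = 6695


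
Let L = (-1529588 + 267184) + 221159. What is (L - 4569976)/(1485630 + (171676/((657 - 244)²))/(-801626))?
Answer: -383618264488010937/101566985558195272 ≈ -3.7770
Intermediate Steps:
L = -1041245 (L = -1262404 + 221159 = -1041245)
(L - 4569976)/(1485630 + (171676/((657 - 244)²))/(-801626)) = (-1041245 - 4569976)/(1485630 + (171676/((657 - 244)²))/(-801626)) = -5611221/(1485630 + (171676/(413²))*(-1/801626)) = -5611221/(1485630 + (171676/170569)*(-1/801626)) = -5611221/(1485630 - 85838/68366272597) = -5611221/101566985558195272/68366272597 = -5611221*68366272597/101566985558195272 = -383618264488010937/101566985558195272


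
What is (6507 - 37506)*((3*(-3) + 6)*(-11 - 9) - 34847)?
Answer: 1078362213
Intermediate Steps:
(6507 - 37506)*((3*(-3) + 6)*(-11 - 9) - 34847) = -30999*((-9 + 6)*(-20) - 34847) = -30999*(-3*(-20) - 34847) = -30999*(60 - 34847) = -30999*(-34787) = 1078362213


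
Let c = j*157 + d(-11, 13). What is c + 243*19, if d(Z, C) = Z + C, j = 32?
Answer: 9643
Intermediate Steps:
d(Z, C) = C + Z
c = 5026 (c = 32*157 + (13 - 11) = 5024 + 2 = 5026)
c + 243*19 = 5026 + 243*19 = 5026 + 4617 = 9643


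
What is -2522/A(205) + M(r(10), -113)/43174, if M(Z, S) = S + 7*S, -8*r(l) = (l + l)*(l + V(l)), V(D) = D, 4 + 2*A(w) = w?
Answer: -108975680/4338987 ≈ -25.115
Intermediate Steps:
A(w) = -2 + w/2
r(l) = -l**2/2 (r(l) = -(l + l)*(l + l)/8 = -2*l*2*l/8 = -l**2/2)
M(Z, S) = 8*S
-2522/A(205) + M(r(10), -113)/43174 = -2522/(-2 + (1/2)*205) + (8*(-113))/43174 = -2522/(-2 + 205/2) - 904*1/43174 = -2522/201/2 - 452/21587 = -2522*2/201 - 452/21587 = -5044/201 - 452/21587 = -108975680/4338987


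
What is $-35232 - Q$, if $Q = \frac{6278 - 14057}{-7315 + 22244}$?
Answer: $- \frac{525970749}{14929} \approx -35232.0$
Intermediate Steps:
$Q = - \frac{7779}{14929} \approx -0.52107$
$-35232 - Q = -35232 - - \frac{7779}{14929} = -35232 + \frac{7779}{14929} = - \frac{525970749}{14929}$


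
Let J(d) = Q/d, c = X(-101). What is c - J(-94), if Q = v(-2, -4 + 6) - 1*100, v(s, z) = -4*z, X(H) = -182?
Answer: -8608/47 ≈ -183.15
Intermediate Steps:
c = -182
Q = -108 (Q = -4*(-4 + 6) - 1*100 = -4*2 - 100 = -8 - 100 = -108)
J(d) = -108/d
c - J(-94) = -182 - (-108)/(-94) = -182 - (-108)*(-1)/94 = -182 - 1*54/47 = -182 - 54/47 = -8608/47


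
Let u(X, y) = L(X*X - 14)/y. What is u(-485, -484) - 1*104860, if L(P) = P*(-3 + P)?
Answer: -13843565282/121 ≈ -1.1441e+8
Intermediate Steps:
u(X, y) = (-17 + X²)*(-14 + X²)/y (u(X, y) = ((X*X - 14)*(-3 + (X*X - 14)))/y = ((X² - 14)*(-3 + (X² - 14)))/y = ((-14 + X²)*(-3 + (-14 + X²)))/y = ((-14 + X²)*(-17 + X²))/y = ((-17 + X²)*(-14 + X²))/y = (-17 + X²)*(-14 + X²)/y)
u(-485, -484) - 1*104860 = (-17 + (-485)²)*(-14 + (-485)²)/(-484) - 1*104860 = -(-17 + 235225)*(-14 + 235225)/484 - 104860 = -1/484*235208*235211 - 104860 = -13830877222/121 - 104860 = -13843565282/121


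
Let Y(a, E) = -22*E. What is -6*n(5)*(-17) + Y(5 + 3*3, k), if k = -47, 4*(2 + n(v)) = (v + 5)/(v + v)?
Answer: 1711/2 ≈ 855.50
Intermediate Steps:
n(v) = -2 + (5 + v)/(8*v) (n(v) = -2 + ((v + 5)/(v + v))/4 = -2 + ((5 + v)/((2*v)))/4 = -2 + ((5 + v)*(1/(2*v)))/4 = -2 + ((5 + v)/(2*v))/4 = -2 + (5 + v)/(8*v))
-6*n(5)*(-17) + Y(5 + 3*3, k) = -15*(1 - 3*5)/(4*5)*(-17) - 22*(-47) = -15*(1 - 15)/(4*5)*(-17) + 1034 = -15*(-14)/(4*5)*(-17) + 1034 = -6*(-7/4)*(-17) + 1034 = (21/2)*(-17) + 1034 = -357/2 + 1034 = 1711/2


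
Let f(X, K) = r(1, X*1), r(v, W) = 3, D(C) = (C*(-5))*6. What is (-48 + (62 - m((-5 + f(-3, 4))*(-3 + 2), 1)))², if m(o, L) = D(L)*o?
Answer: 5476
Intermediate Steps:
D(C) = -30*C (D(C) = -5*C*6 = -30*C)
f(X, K) = 3
m(o, L) = -30*L*o (m(o, L) = (-30*L)*o = -30*L*o)
(-48 + (62 - m((-5 + f(-3, 4))*(-3 + 2), 1)))² = (-48 + (62 - (-30)*(-5 + 3)*(-3 + 2)))² = (-48 + (62 - (-30)*(-2*(-1))))² = (-48 + (62 - (-30)*2))² = (-48 + (62 - 1*(-60)))² = (-48 + (62 + 60))² = (-48 + 122)² = 74² = 5476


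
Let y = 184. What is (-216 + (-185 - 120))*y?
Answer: -95864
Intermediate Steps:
(-216 + (-185 - 120))*y = (-216 + (-185 - 120))*184 = (-216 - 305)*184 = -521*184 = -95864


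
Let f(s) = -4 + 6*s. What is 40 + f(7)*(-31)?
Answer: -1138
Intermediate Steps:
40 + f(7)*(-31) = 40 + (-4 + 6*7)*(-31) = 40 + (-4 + 42)*(-31) = 40 + 38*(-31) = 40 - 1178 = -1138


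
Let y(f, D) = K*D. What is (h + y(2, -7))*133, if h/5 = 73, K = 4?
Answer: 44821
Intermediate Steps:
y(f, D) = 4*D
h = 365 (h = 5*73 = 365)
(h + y(2, -7))*133 = (365 + 4*(-7))*133 = (365 - 28)*133 = 337*133 = 44821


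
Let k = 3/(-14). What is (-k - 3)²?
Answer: 1521/196 ≈ 7.7602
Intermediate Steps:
k = -3/14 (k = 3*(-1/14) = -3/14 ≈ -0.21429)
(-k - 3)² = (-1*(-3/14) - 3)² = (3/14 - 3)² = (-39/14)² = 1521/196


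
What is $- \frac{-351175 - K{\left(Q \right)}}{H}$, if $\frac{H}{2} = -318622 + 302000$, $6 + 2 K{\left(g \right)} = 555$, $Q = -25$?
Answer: $- \frac{702899}{66488} \approx -10.572$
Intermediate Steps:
$K{\left(g \right)} = \frac{549}{2}$ ($K{\left(g \right)} = -3 + \frac{1}{2} \cdot 555 = -3 + \frac{555}{2} = \frac{549}{2}$)
$H = -33244$ ($H = 2 \left(-318622 + 302000\right) = 2 \left(-16622\right) = -33244$)
$- \frac{-351175 - K{\left(Q \right)}}{H} = - \frac{-351175 - \frac{549}{2}}{-33244} = - \frac{\left(-351175 - \frac{549}{2}\right) \left(-1\right)}{33244} = - \frac{\left(-702899\right) \left(-1\right)}{2 \cdot 33244} = \left(-1\right) \frac{702899}{66488} = - \frac{702899}{66488}$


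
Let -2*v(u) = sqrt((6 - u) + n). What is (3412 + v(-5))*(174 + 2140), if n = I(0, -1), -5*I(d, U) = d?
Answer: 7895368 - 1157*sqrt(11) ≈ 7.8915e+6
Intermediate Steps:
I(d, U) = -d/5
n = 0 (n = -1/5*0 = 0)
v(u) = -sqrt(6 - u)/2 (v(u) = -sqrt((6 - u) + 0)/2 = -sqrt(6 - u)/2)
(3412 + v(-5))*(174 + 2140) = (3412 - sqrt(6 - 1*(-5))/2)*(174 + 2140) = (3412 - sqrt(6 + 5)/2)*2314 = (3412 - sqrt(11)/2)*2314 = 7895368 - 1157*sqrt(11)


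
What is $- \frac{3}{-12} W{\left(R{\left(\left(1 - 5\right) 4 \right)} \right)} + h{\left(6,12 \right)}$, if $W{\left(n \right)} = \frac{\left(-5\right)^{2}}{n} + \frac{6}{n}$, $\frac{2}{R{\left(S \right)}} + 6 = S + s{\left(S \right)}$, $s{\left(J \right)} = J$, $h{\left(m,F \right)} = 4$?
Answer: $- \frac{573}{4} \approx -143.25$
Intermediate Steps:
$R{\left(S \right)} = \frac{2}{-6 + 2 S}$ ($R{\left(S \right)} = \frac{2}{-6 + \left(S + S\right)} = \frac{2}{-6 + 2 S}$)
$W{\left(n \right)} = \frac{31}{n}$ ($W{\left(n \right)} = \frac{25}{n} + \frac{6}{n} = \frac{31}{n}$)
$- \frac{3}{-12} W{\left(R{\left(\left(1 - 5\right) 4 \right)} \right)} + h{\left(6,12 \right)} = - \frac{3}{-12} \frac{31}{\frac{1}{-3 + \left(1 - 5\right) 4}} + 4 = \left(-3\right) \left(- \frac{1}{12}\right) \frac{31}{\frac{1}{-3 - 16}} + 4 = \frac{31 \frac{1}{\frac{1}{-3 - 16}}}{4} + 4 = \frac{31 \frac{1}{\frac{1}{-19}}}{4} + 4 = \frac{31 \frac{1}{- \frac{1}{19}}}{4} + 4 = \frac{31 \left(-19\right)}{4} + 4 = \frac{1}{4} \left(-589\right) + 4 = - \frac{589}{4} + 4 = - \frac{573}{4}$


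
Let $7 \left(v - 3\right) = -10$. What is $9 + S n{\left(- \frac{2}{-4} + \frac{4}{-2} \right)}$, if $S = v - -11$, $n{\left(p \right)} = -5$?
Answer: $- \frac{377}{7} \approx -53.857$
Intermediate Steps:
$v = \frac{11}{7}$ ($v = 3 + \frac{1}{7} \left(-10\right) = 3 - \frac{10}{7} = \frac{11}{7} \approx 1.5714$)
$S = \frac{88}{7}$ ($S = \frac{11}{7} - -11 = \frac{11}{7} + 11 = \frac{88}{7} \approx 12.571$)
$9 + S n{\left(- \frac{2}{-4} + \frac{4}{-2} \right)} = 9 + \frac{88}{7} \left(-5\right) = 9 - \frac{440}{7} = - \frac{377}{7}$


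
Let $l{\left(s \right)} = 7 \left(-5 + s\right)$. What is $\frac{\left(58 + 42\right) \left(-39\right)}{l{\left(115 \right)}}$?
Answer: $- \frac{390}{77} \approx -5.0649$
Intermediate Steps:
$l{\left(s \right)} = -35 + 7 s$
$\frac{\left(58 + 42\right) \left(-39\right)}{l{\left(115 \right)}} = \frac{\left(58 + 42\right) \left(-39\right)}{-35 + 7 \cdot 115} = \frac{100 \left(-39\right)}{-35 + 805} = - \frac{3900}{770} = \left(-3900\right) \frac{1}{770} = - \frac{390}{77}$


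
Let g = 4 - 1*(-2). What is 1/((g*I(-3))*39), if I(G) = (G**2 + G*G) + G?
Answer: 1/3510 ≈ 0.00028490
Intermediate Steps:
g = 6 (g = 4 + 2 = 6)
I(G) = G + 2*G**2 (I(G) = (G**2 + G**2) + G = 2*G**2 + G = G + 2*G**2)
1/((g*I(-3))*39) = 1/((6*(-3*(1 + 2*(-3))))*39) = 1/((6*(-3*(1 - 6)))*39) = 1/((6*(-3*(-5)))*39) = 1/((6*15)*39) = 1/(90*39) = 1/3510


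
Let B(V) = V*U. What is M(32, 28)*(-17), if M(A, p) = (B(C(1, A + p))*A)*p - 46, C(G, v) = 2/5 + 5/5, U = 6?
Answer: -635834/5 ≈ -1.2717e+5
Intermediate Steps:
C(G, v) = 7/5 (C(G, v) = 2*(1/5) + 5*(1/5) = 2/5 + 1 = 7/5)
B(V) = 6*V (B(V) = V*6 = 6*V)
M(A, p) = -46 + 42*A*p/5 (M(A, p) = ((6*(7/5))*A)*p - 46 = (42*A/5)*p - 46 = 42*A*p/5 - 46 = -46 + 42*A*p/5)
M(32, 28)*(-17) = (-46 + (42/5)*32*28)*(-17) = (-46 + 37632/5)*(-17) = (37402/5)*(-17) = -635834/5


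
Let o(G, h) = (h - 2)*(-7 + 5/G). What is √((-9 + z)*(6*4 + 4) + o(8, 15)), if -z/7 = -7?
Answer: √16594/4 ≈ 32.204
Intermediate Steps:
z = 49 (z = -7*(-7) = 49)
o(G, h) = (-7 + 5/G)*(-2 + h) (o(G, h) = (-2 + h)*(-7 + 5/G) = (-7 + 5/G)*(-2 + h))
√((-9 + z)*(6*4 + 4) + o(8, 15)) = √((-9 + 49)*(6*4 + 4) + (-10 + 5*15 - 7*8*(-2 + 15))/8) = √(40*(24 + 4) + (-10 + 75 - 7*8*13)/8) = √(40*28 + (-10 + 75 - 728)/8) = √(1120 + (⅛)*(-663)) = √(1120 - 663/8) = √(8297/8) = √16594/4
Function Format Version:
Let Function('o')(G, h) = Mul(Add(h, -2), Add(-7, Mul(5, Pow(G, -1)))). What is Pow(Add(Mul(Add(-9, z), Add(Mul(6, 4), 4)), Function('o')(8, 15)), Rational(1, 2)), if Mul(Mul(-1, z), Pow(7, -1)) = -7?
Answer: Mul(Rational(1, 4), Pow(16594, Rational(1, 2))) ≈ 32.204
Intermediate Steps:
z = 49 (z = Mul(-7, -7) = 49)
Function('o')(G, h) = Mul(Add(-7, Mul(5, Pow(G, -1))), Add(-2, h)) (Function('o')(G, h) = Mul(Add(-2, h), Add(-7, Mul(5, Pow(G, -1)))) = Mul(Add(-7, Mul(5, Pow(G, -1))), Add(-2, h)))
Pow(Add(Mul(Add(-9, z), Add(Mul(6, 4), 4)), Function('o')(8, 15)), Rational(1, 2)) = Pow(Add(Mul(Add(-9, 49), Add(Mul(6, 4), 4)), Mul(Pow(8, -1), Add(-10, Mul(5, 15), Mul(-7, 8, Add(-2, 15))))), Rational(1, 2)) = Pow(Add(Mul(40, Add(24, 4)), Mul(Rational(1, 8), Add(-10, 75, Mul(-7, 8, 13)))), Rational(1, 2)) = Pow(Add(Mul(40, 28), Mul(Rational(1, 8), Add(-10, 75, -728))), Rational(1, 2)) = Pow(Add(1120, Mul(Rational(1, 8), -663)), Rational(1, 2)) = Pow(Add(1120, Rational(-663, 8)), Rational(1, 2)) = Pow(Rational(8297, 8), Rational(1, 2)) = Mul(Rational(1, 4), Pow(16594, Rational(1, 2)))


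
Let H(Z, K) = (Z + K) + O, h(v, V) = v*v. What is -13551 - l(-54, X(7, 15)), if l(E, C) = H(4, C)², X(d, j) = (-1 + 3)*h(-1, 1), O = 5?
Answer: -13672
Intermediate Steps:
h(v, V) = v²
H(Z, K) = 5 + K + Z (H(Z, K) = (Z + K) + 5 = (K + Z) + 5 = 5 + K + Z)
X(d, j) = 2 (X(d, j) = (-1 + 3)*(-1)² = 2*1 = 2)
l(E, C) = (9 + C)² (l(E, C) = (5 + C + 4)² = (9 + C)²)
-13551 - l(-54, X(7, 15)) = -13551 - (9 + 2)² = -13551 - 1*11² = -13551 - 1*121 = -13551 - 121 = -13672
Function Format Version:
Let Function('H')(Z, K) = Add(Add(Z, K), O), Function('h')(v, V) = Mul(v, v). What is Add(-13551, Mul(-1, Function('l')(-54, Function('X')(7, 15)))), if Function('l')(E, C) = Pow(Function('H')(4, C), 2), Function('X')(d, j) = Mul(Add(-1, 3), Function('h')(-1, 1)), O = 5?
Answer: -13672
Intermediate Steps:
Function('h')(v, V) = Pow(v, 2)
Function('H')(Z, K) = Add(5, K, Z) (Function('H')(Z, K) = Add(Add(Z, K), 5) = Add(Add(K, Z), 5) = Add(5, K, Z))
Function('X')(d, j) = 2 (Function('X')(d, j) = Mul(Add(-1, 3), Pow(-1, 2)) = Mul(2, 1) = 2)
Function('l')(E, C) = Pow(Add(9, C), 2) (Function('l')(E, C) = Pow(Add(5, C, 4), 2) = Pow(Add(9, C), 2))
Add(-13551, Mul(-1, Function('l')(-54, Function('X')(7, 15)))) = Add(-13551, Mul(-1, Pow(Add(9, 2), 2))) = Add(-13551, Mul(-1, Pow(11, 2))) = Add(-13551, Mul(-1, 121)) = Add(-13551, -121) = -13672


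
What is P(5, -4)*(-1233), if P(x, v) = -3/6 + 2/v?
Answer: 1233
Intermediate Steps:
P(x, v) = -1/2 + 2/v (P(x, v) = -3*1/6 + 2/v = -1/2 + 2/v)
P(5, -4)*(-1233) = ((1/2)*(4 - 1*(-4))/(-4))*(-1233) = ((1/2)*(-1/4)*(4 + 4))*(-1233) = ((1/2)*(-1/4)*8)*(-1233) = -1*(-1233) = 1233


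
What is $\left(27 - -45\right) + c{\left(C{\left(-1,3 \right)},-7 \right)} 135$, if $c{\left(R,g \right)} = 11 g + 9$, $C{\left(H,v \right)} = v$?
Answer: $-9108$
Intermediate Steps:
$c{\left(R,g \right)} = 9 + 11 g$
$\left(27 - -45\right) + c{\left(C{\left(-1,3 \right)},-7 \right)} 135 = \left(27 - -45\right) + \left(9 + 11 \left(-7\right)\right) 135 = \left(27 + 45\right) + \left(9 - 77\right) 135 = 72 - 9180 = -9108$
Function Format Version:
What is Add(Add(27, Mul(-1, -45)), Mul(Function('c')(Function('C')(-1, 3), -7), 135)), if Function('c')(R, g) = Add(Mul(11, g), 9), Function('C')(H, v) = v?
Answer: -9108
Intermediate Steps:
Function('c')(R, g) = Add(9, Mul(11, g))
Add(Add(27, Mul(-1, -45)), Mul(Function('c')(Function('C')(-1, 3), -7), 135)) = Add(Add(27, Mul(-1, -45)), Mul(Add(9, Mul(11, -7)), 135)) = Add(Add(27, 45), Mul(Add(9, -77), 135)) = Add(72, Mul(-68, 135)) = Add(72, -9180) = -9108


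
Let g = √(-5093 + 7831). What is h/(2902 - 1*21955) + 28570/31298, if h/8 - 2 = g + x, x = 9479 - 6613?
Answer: -28959517/99386799 - 296*√2/19053 ≈ -0.31335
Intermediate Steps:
x = 2866
g = 37*√2 (g = √2738 = 37*√2 ≈ 52.326)
h = 22944 + 296*√2 (h = 16 + 8*(37*√2 + 2866) = 16 + 8*(2866 + 37*√2) = 16 + (22928 + 296*√2) = 22944 + 296*√2 ≈ 23363.)
h/(2902 - 1*21955) + 28570/31298 = (22944 + 296*√2)/(2902 - 1*21955) + 28570/31298 = (22944 + 296*√2)/(2902 - 21955) + 28570*(1/31298) = (22944 + 296*√2)/(-19053) + 14285/15649 = (22944 + 296*√2)*(-1/19053) + 14285/15649 = (-7648/6351 - 296*√2/19053) + 14285/15649 = -28959517/99386799 - 296*√2/19053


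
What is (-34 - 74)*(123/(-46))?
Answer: 6642/23 ≈ 288.78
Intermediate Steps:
(-34 - 74)*(123/(-46)) = -13284*(-1)/46 = -108*(-123/46) = 6642/23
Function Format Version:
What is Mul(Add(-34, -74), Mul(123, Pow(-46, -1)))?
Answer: Rational(6642, 23) ≈ 288.78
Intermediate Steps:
Mul(Add(-34, -74), Mul(123, Pow(-46, -1))) = Mul(-108, Mul(123, Rational(-1, 46))) = Mul(-108, Rational(-123, 46)) = Rational(6642, 23)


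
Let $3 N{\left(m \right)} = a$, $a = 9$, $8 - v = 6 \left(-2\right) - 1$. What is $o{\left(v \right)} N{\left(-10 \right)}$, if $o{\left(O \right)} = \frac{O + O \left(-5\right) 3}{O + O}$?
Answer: $-21$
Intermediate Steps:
$v = 21$ ($v = 8 - \left(6 \left(-2\right) - 1\right) = 8 - \left(-12 - 1\right) = 8 - -13 = 8 + 13 = 21$)
$o{\left(O \right)} = -7$ ($o{\left(O \right)} = \frac{O + - 5 O 3}{2 O} = \left(O - 15 O\right) \frac{1}{2 O} = - 14 O \frac{1}{2 O} = -7$)
$N{\left(m \right)} = 3$ ($N{\left(m \right)} = \frac{1}{3} \cdot 9 = 3$)
$o{\left(v \right)} N{\left(-10 \right)} = \left(-7\right) 3 = -21$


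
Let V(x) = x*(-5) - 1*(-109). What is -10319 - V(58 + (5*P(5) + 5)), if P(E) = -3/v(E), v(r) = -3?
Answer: -10088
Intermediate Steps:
P(E) = 1 (P(E) = -3/(-3) = -3*(-⅓) = 1)
V(x) = 109 - 5*x (V(x) = -5*x + 109 = 109 - 5*x)
-10319 - V(58 + (5*P(5) + 5)) = -10319 - (109 - 5*(58 + (5*1 + 5))) = -10319 - (109 - 5*(58 + (5 + 5))) = -10319 - (109 - 5*(58 + 10)) = -10319 - (109 - 5*68) = -10319 - (109 - 340) = -10319 - 1*(-231) = -10319 + 231 = -10088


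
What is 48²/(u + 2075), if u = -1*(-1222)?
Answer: 768/1099 ≈ 0.69882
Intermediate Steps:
u = 1222
48²/(u + 2075) = 48²/(1222 + 2075) = 2304/3297 = 2304*(1/3297) = 768/1099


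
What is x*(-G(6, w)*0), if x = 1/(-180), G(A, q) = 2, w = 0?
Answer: 0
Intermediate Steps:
x = -1/180 ≈ -0.0055556
x*(-G(6, w)*0) = -(-1*2)*0/180 = -(-1)*0/90 = -1/180*0 = 0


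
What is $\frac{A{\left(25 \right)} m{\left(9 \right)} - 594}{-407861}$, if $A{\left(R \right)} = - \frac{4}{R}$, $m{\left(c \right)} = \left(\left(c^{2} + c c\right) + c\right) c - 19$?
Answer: $\frac{4186}{2039305} \approx 0.0020527$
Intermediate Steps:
$m{\left(c \right)} = -19 + c \left(c + 2 c^{2}\right)$ ($m{\left(c \right)} = \left(\left(c^{2} + c^{2}\right) + c\right) c - 19 = \left(2 c^{2} + c\right) c - 19 = \left(c + 2 c^{2}\right) c - 19 = c \left(c + 2 c^{2}\right) - 19 = -19 + c \left(c + 2 c^{2}\right)$)
$\frac{A{\left(25 \right)} m{\left(9 \right)} - 594}{-407861} = \frac{- \frac{4}{25} \left(-19 + 9^{2} + 2 \cdot 9^{3}\right) - 594}{-407861} = \left(\left(-4\right) \frac{1}{25} \left(-19 + 81 + 2 \cdot 729\right) - 594\right) \left(- \frac{1}{407861}\right) = \left(- \frac{4 \left(-19 + 81 + 1458\right)}{25} - 594\right) \left(- \frac{1}{407861}\right) = \left(\left(- \frac{4}{25}\right) 1520 - 594\right) \left(- \frac{1}{407861}\right) = \left(- \frac{1216}{5} - 594\right) \left(- \frac{1}{407861}\right) = \left(- \frac{4186}{5}\right) \left(- \frac{1}{407861}\right) = \frac{4186}{2039305}$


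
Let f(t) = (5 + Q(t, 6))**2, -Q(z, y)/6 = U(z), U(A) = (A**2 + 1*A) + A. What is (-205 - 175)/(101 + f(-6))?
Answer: -190/9711 ≈ -0.019565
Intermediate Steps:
U(A) = A**2 + 2*A (U(A) = (A**2 + A) + A = (A + A**2) + A = A**2 + 2*A)
Q(z, y) = -6*z*(2 + z)
f(t) = (5 - 6*t*(2 + t))**2
(-205 - 175)/(101 + f(-6)) = (-205 - 175)/(101 + (-5 + 6*(-6)*(2 - 6))**2) = -380/(101 + (-5 + 6*(-6)*(-4))**2) = -380/(101 + (-5 + 144)**2) = -380/(101 + 139**2) = -380/(101 + 19321) = -380/19422 = -380*1/19422 = -190/9711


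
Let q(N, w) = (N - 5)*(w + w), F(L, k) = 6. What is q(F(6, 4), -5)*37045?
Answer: -370450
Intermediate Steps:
q(N, w) = 2*w*(-5 + N) (q(N, w) = (-5 + N)*(2*w) = 2*w*(-5 + N))
q(F(6, 4), -5)*37045 = (2*(-5)*(-5 + 6))*37045 = (2*(-5)*1)*37045 = -10*37045 = -370450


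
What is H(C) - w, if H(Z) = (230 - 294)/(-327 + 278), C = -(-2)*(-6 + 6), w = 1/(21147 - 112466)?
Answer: 5844465/4474631 ≈ 1.3061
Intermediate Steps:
w = -1/91319 (w = 1/(-91319) = -1/91319 ≈ -1.0951e-5)
C = 0 (C = -(-2)*0 = -1*0 = 0)
H(Z) = 64/49 (H(Z) = -64/(-49) = -64*(-1/49) = 64/49)
H(C) - w = 64/49 - 1*(-1/91319) = 64/49 + 1/91319 = 5844465/4474631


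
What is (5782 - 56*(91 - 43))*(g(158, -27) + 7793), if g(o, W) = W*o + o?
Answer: 11401390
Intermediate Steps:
g(o, W) = o + W*o
(5782 - 56*(91 - 43))*(g(158, -27) + 7793) = (5782 - 56*(91 - 43))*(158*(1 - 27) + 7793) = (5782 - 56*48)*(158*(-26) + 7793) = (5782 - 2688)*(-4108 + 7793) = 3094*3685 = 11401390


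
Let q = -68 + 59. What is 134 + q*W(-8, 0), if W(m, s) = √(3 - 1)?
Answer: 134 - 9*√2 ≈ 121.27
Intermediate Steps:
W(m, s) = √2
q = -9
134 + q*W(-8, 0) = 134 - 9*√2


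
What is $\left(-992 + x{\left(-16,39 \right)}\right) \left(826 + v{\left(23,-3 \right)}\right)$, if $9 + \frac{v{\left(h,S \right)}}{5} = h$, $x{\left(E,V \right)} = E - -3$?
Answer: $-900480$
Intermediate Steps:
$x{\left(E,V \right)} = 3 + E$ ($x{\left(E,V \right)} = E + 3 = 3 + E$)
$v{\left(h,S \right)} = -45 + 5 h$
$\left(-992 + x{\left(-16,39 \right)}\right) \left(826 + v{\left(23,-3 \right)}\right) = \left(-992 + \left(3 - 16\right)\right) \left(826 + \left(-45 + 5 \cdot 23\right)\right) = \left(-992 - 13\right) \left(826 + \left(-45 + 115\right)\right) = - 1005 \left(826 + 70\right) = \left(-1005\right) 896 = -900480$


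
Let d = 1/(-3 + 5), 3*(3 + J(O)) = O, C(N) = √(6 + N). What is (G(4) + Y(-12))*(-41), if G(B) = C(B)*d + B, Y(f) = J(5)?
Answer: -328/3 - 41*√10/2 ≈ -174.16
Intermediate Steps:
J(O) = -3 + O/3
d = ½ (d = 1/2 = ½ ≈ 0.50000)
Y(f) = -4/3 (Y(f) = -3 + (⅓)*5 = -3 + 5/3 = -4/3)
G(B) = B + √(6 + B)/2 (G(B) = √(6 + B)*(½) + B = √(6 + B)/2 + B = B + √(6 + B)/2)
(G(4) + Y(-12))*(-41) = ((4 + √(6 + 4)/2) - 4/3)*(-41) = ((4 + √10/2) - 4/3)*(-41) = (8/3 + √10/2)*(-41) = -328/3 - 41*√10/2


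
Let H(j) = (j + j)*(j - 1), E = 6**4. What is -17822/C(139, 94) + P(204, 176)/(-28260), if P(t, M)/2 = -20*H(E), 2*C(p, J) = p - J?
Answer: 27970292/7065 ≈ 3959.0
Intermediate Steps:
E = 1296
H(j) = 2*j*(-1 + j) (H(j) = (2*j)*(-1 + j) = 2*j*(-1 + j))
C(p, J) = p/2 - J/2 (C(p, J) = (p - J)/2 = p/2 - J/2)
P(t, M) = -134265600 (P(t, M) = 2*(-40*1296*(-1 + 1296)) = 2*(-40*1296*1295) = 2*(-20*3356640) = 2*(-67132800) = -134265600)
-17822/C(139, 94) + P(204, 176)/(-28260) = -17822/((1/2)*139 - 1/2*94) - 134265600/(-28260) = -17822/(139/2 - 47) - 134265600*(-1/28260) = -17822/45/2 + 745920/157 = -17822*2/45 + 745920/157 = -35644/45 + 745920/157 = 27970292/7065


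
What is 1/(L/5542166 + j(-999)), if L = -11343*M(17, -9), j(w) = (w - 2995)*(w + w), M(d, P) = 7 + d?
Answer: 2771083/22113275456880 ≈ 1.2531e-7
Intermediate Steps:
j(w) = 2*w*(-2995 + w) (j(w) = (-2995 + w)*(2*w) = 2*w*(-2995 + w))
L = -272232 (L = -11343*(7 + 17) = -11343*24 = -272232)
1/(L/5542166 + j(-999)) = 1/(-272232/5542166 + 2*(-999)*(-2995 - 999)) = 1/(-272232*1/5542166 + 2*(-999)*(-3994)) = 1/(-136116/2771083 + 7980012) = 1/(22113275456880/2771083) = 2771083/22113275456880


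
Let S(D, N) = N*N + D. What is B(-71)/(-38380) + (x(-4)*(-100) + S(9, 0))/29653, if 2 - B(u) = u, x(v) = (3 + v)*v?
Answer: -17171249/1138082140 ≈ -0.015088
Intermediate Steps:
x(v) = v*(3 + v)
S(D, N) = D + N² (S(D, N) = N² + D = D + N²)
B(u) = 2 - u
B(-71)/(-38380) + (x(-4)*(-100) + S(9, 0))/29653 = (2 - 1*(-71))/(-38380) + (-4*(3 - 4)*(-100) + (9 + 0²))/29653 = (2 + 71)*(-1/38380) + (-4*(-1)*(-100) + (9 + 0))*(1/29653) = 73*(-1/38380) + (4*(-100) + 9)*(1/29653) = -73/38380 + (-400 + 9)*(1/29653) = -73/38380 - 391*1/29653 = -73/38380 - 391/29653 = -17171249/1138082140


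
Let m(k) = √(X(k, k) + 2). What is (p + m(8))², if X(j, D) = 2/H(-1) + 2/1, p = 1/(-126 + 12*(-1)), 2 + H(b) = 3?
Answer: 114265/19044 - √6/69 ≈ 5.9646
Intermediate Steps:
H(b) = 1 (H(b) = -2 + 3 = 1)
p = -1/138 (p = 1/(-126 - 12) = 1/(-138) = -1/138 ≈ -0.0072464)
X(j, D) = 4 (X(j, D) = 2/1 + 2/1 = 2*1 + 2*1 = 2 + 2 = 4)
m(k) = √6 (m(k) = √(4 + 2) = √6)
(p + m(8))² = (-1/138 + √6)²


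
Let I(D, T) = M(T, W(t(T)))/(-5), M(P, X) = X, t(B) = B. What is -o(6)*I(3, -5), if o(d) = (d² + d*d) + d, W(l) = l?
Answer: -78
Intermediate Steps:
o(d) = d + 2*d² (o(d) = (d² + d²) + d = 2*d² + d = d + 2*d²)
I(D, T) = -T/5 (I(D, T) = T/(-5) = T*(-⅕) = -T/5)
-o(6)*I(3, -5) = -6*(1 + 2*6)*(-⅕*(-5)) = -6*(1 + 12) = -6*13 = -78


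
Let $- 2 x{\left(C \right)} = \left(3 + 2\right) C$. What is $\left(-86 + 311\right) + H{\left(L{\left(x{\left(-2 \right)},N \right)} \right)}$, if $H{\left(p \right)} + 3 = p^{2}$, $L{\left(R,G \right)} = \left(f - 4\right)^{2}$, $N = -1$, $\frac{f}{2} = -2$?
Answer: $4318$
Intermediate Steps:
$x{\left(C \right)} = - \frac{5 C}{2}$ ($x{\left(C \right)} = - \frac{\left(3 + 2\right) C}{2} = - \frac{5 C}{2}$)
$f = -4$ ($f = 2 \left(-2\right) = -4$)
$L{\left(R,G \right)} = 64$ ($L{\left(R,G \right)} = \left(-4 - 4\right)^{2} = \left(-8\right)^{2} = 64$)
$H{\left(p \right)} = -3 + p^{2}$
$\left(-86 + 311\right) + H{\left(L{\left(x{\left(-2 \right)},N \right)} \right)} = \left(-86 + 311\right) - \left(3 - 64^{2}\right) = 225 + \left(-3 + 4096\right) = 225 + 4093 = 4318$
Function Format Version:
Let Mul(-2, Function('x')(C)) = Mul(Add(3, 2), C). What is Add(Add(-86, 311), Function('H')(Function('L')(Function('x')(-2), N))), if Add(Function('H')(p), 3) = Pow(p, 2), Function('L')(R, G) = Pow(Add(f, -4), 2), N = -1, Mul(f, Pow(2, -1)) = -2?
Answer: 4318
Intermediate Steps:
Function('x')(C) = Mul(Rational(-5, 2), C) (Function('x')(C) = Mul(Rational(-1, 2), Mul(Add(3, 2), C)) = Mul(Rational(-1, 2), Mul(5, C)) = Mul(Rational(-5, 2), C))
f = -4 (f = Mul(2, -2) = -4)
Function('L')(R, G) = 64 (Function('L')(R, G) = Pow(Add(-4, -4), 2) = Pow(-8, 2) = 64)
Function('H')(p) = Add(-3, Pow(p, 2))
Add(Add(-86, 311), Function('H')(Function('L')(Function('x')(-2), N))) = Add(Add(-86, 311), Add(-3, Pow(64, 2))) = Add(225, Add(-3, 4096)) = Add(225, 4093) = 4318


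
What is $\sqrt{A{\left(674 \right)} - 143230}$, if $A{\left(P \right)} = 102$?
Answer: $2 i \sqrt{35782} \approx 378.32 i$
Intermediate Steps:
$\sqrt{A{\left(674 \right)} - 143230} = \sqrt{102 - 143230} = \sqrt{-143128} = 2 i \sqrt{35782}$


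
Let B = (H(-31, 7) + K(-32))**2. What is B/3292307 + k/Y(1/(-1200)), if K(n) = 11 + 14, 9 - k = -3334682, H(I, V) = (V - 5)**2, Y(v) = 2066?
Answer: 10978828259643/6801906262 ≈ 1614.1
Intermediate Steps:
H(I, V) = (-5 + V)**2
k = 3334691 (k = 9 - 1*(-3334682) = 9 + 3334682 = 3334691)
K(n) = 25
B = 841 (B = ((-5 + 7)**2 + 25)**2 = (2**2 + 25)**2 = (4 + 25)**2 = 29**2 = 841)
B/3292307 + k/Y(1/(-1200)) = 841/3292307 + 3334691/2066 = 10978828259643/6801906262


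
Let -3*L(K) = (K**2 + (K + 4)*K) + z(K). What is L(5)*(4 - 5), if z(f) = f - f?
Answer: 70/3 ≈ 23.333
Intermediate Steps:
z(f) = 0
L(K) = -K**2/3 - K*(4 + K)/3 (L(K) = -((K**2 + (K + 4)*K) + 0)/3 = -((K**2 + (4 + K)*K) + 0)/3 = -((K**2 + K*(4 + K)) + 0)/3 = -(K**2 + K*(4 + K))/3 = -K**2/3 - K*(4 + K)/3)
L(5)*(4 - 5) = ((2/3)*5*(-2 - 1*5))*(4 - 5) = ((2/3)*5*(-2 - 5))*(-1) = ((2/3)*5*(-7))*(-1) = -70/3*(-1) = 70/3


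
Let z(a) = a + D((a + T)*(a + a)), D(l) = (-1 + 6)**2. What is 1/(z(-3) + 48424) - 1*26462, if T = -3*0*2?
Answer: -1281978051/48446 ≈ -26462.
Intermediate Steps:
T = 0 (T = 0*2 = 0)
D(l) = 25 (D(l) = 5**2 = 25)
z(a) = 25 + a (z(a) = a + 25 = 25 + a)
1/(z(-3) + 48424) - 1*26462 = 1/((25 - 3) + 48424) - 1*26462 = 1/(22 + 48424) - 26462 = 1/48446 - 26462 = -1281978051/48446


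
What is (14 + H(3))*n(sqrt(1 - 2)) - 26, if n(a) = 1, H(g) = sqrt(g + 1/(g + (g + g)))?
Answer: -12 + 2*sqrt(7)/3 ≈ -10.236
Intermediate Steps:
H(g) = sqrt(g + 1/(3*g)) (H(g) = sqrt(g + 1/(g + 2*g)) = sqrt(g + 1/(3*g)))
(14 + H(3))*n(sqrt(1 - 2)) - 26 = (14 + sqrt(3/3 + 9*3)/3)*1 - 26 = (14 + sqrt(3*(1/3) + 27)/3)*1 - 26 = (14 + sqrt(1 + 27)/3)*1 - 26 = (14 + sqrt(28)/3)*1 - 26 = (14 + (2*sqrt(7))/3)*1 - 26 = (14 + 2*sqrt(7)/3)*1 - 26 = (14 + 2*sqrt(7)/3) - 26 = -12 + 2*sqrt(7)/3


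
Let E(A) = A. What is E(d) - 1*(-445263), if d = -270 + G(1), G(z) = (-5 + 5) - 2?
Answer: 444991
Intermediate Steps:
G(z) = -2 (G(z) = 0 - 2 = -2)
d = -272 (d = -270 - 2 = -272)
E(d) - 1*(-445263) = -272 - 1*(-445263) = -272 + 445263 = 444991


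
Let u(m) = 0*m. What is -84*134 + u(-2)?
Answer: -11256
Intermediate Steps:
u(m) = 0
-84*134 + u(-2) = -84*134 + 0 = -11256 + 0 = -11256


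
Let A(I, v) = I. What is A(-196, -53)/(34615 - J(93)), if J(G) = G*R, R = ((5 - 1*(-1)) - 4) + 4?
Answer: -196/34057 ≈ -0.0057551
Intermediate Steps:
R = 6 (R = ((5 + 1) - 4) + 4 = (6 - 4) + 4 = 2 + 4 = 6)
J(G) = 6*G (J(G) = G*6 = 6*G)
A(-196, -53)/(34615 - J(93)) = -196/(34615 - 6*93) = -196/(34615 - 1*558) = -196/(34615 - 558) = -196/34057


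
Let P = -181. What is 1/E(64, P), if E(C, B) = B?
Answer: -1/181 ≈ -0.0055249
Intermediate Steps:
1/E(64, P) = 1/(-181) = -1/181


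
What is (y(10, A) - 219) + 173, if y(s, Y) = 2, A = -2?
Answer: -44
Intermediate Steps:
(y(10, A) - 219) + 173 = (2 - 219) + 173 = -217 + 173 = -44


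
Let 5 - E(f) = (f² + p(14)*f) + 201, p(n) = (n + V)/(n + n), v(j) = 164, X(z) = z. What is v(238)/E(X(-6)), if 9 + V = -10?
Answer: -2296/3263 ≈ -0.70365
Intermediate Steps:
V = -19 (V = -9 - 10 = -19)
p(n) = (-19 + n)/(2*n) (p(n) = (n - 19)/(n + n) = (-19 + n)/((2*n)) = (-19 + n)*(1/(2*n)) = (-19 + n)/(2*n))
E(f) = -196 - f² + 5*f/28 (E(f) = 5 - ((f² + ((½)*(-19 + 14)/14)*f) + 201) = 5 - ((f² + ((½)*(1/14)*(-5))*f) + 201) = 5 - ((f² - 5*f/28) + 201) = 5 - (201 + f² - 5*f/28) = 5 + (-201 - f² + 5*f/28) = -196 - f² + 5*f/28)
v(238)/E(X(-6)) = 164/(-196 - 1*(-6)² + (5/28)*(-6)) = 164/(-196 - 1*36 - 15/14) = 164/(-196 - 36 - 15/14) = 164/(-3263/14) = 164*(-14/3263) = -2296/3263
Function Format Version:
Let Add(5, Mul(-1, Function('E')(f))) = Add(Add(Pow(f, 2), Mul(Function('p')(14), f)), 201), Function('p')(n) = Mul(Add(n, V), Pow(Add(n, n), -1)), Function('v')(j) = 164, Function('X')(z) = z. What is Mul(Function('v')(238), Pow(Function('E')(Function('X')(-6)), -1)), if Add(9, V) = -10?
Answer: Rational(-2296, 3263) ≈ -0.70365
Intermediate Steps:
V = -19 (V = Add(-9, -10) = -19)
Function('p')(n) = Mul(Rational(1, 2), Pow(n, -1), Add(-19, n)) (Function('p')(n) = Mul(Add(n, -19), Pow(Add(n, n), -1)) = Mul(Add(-19, n), Pow(Mul(2, n), -1)) = Mul(Add(-19, n), Mul(Rational(1, 2), Pow(n, -1))) = Mul(Rational(1, 2), Pow(n, -1), Add(-19, n)))
Function('E')(f) = Add(-196, Mul(-1, Pow(f, 2)), Mul(Rational(5, 28), f)) (Function('E')(f) = Add(5, Mul(-1, Add(Add(Pow(f, 2), Mul(Mul(Rational(1, 2), Pow(14, -1), Add(-19, 14)), f)), 201))) = Add(5, Mul(-1, Add(Add(Pow(f, 2), Mul(Mul(Rational(1, 2), Rational(1, 14), -5), f)), 201))) = Add(5, Mul(-1, Add(Add(Pow(f, 2), Mul(Rational(-5, 28), f)), 201))) = Add(5, Mul(-1, Add(201, Pow(f, 2), Mul(Rational(-5, 28), f)))) = Add(5, Add(-201, Mul(-1, Pow(f, 2)), Mul(Rational(5, 28), f))) = Add(-196, Mul(-1, Pow(f, 2)), Mul(Rational(5, 28), f)))
Mul(Function('v')(238), Pow(Function('E')(Function('X')(-6)), -1)) = Mul(164, Pow(Add(-196, Mul(-1, Pow(-6, 2)), Mul(Rational(5, 28), -6)), -1)) = Mul(164, Pow(Add(-196, Mul(-1, 36), Rational(-15, 14)), -1)) = Mul(164, Pow(Add(-196, -36, Rational(-15, 14)), -1)) = Mul(164, Pow(Rational(-3263, 14), -1)) = Mul(164, Rational(-14, 3263)) = Rational(-2296, 3263)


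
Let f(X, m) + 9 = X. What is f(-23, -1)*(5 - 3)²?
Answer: -128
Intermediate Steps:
f(X, m) = -9 + X
f(-23, -1)*(5 - 3)² = (-9 - 23)*(5 - 3)² = -32*2² = -32*4 = -128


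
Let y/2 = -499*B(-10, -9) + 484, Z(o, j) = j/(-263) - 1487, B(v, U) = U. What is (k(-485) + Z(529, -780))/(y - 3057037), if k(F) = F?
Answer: 517856/801383881 ≈ 0.00064620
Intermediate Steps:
Z(o, j) = -1487 - j/263 (Z(o, j) = -j/263 - 1487 = -1487 - j/263)
y = 9950 (y = 2*(-499*(-9) + 484) = 2*(4491 + 484) = 2*4975 = 9950)
(k(-485) + Z(529, -780))/(y - 3057037) = (-485 + (-1487 - 1/263*(-780)))/(9950 - 3057037) = (-485 + (-1487 + 780/263))/(-3047087) = (-485 - 390301/263)*(-1/3047087) = -517856/263*(-1/3047087) = 517856/801383881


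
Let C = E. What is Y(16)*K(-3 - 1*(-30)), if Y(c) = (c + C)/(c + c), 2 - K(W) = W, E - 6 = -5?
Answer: -425/32 ≈ -13.281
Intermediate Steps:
E = 1 (E = 6 - 5 = 1)
K(W) = 2 - W
C = 1
Y(c) = (1 + c)/(2*c) (Y(c) = (c + 1)/(c + c) = (1 + c)/((2*c)) = (1 + c)*(1/(2*c)) = (1 + c)/(2*c))
Y(16)*K(-3 - 1*(-30)) = ((1/2)*(1 + 16)/16)*(2 - (-3 - 1*(-30))) = ((1/2)*(1/16)*17)*(2 - (-3 + 30)) = 17*(2 - 1*27)/32 = 17*(2 - 27)/32 = (17/32)*(-25) = -425/32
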